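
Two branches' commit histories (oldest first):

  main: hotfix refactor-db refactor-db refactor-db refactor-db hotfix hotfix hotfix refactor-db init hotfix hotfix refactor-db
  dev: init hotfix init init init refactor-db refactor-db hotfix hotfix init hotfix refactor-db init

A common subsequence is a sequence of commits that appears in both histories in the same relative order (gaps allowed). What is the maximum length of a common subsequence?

8

Taking hotfix (main #1, dev #2), then refactor-db (main #4, dev #6), then refactor-db (main #5, dev #7), then hotfix (main #6, dev #8), then hotfix (main #7, dev #9), then hotfix (main #8, dev #11), then refactor-db (main #9, dev #12), then init (main #10, dev #13) gives a common subsequence of length 8. The LCS DP gives dp[13][13] = 8, so this is optimal.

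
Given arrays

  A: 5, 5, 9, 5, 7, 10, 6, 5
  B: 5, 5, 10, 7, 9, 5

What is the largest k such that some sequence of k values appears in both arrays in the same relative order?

One common subsequence of length 4: 5 [1,1], then 5 [2,2], then 9 [3,5], then 5 [8,6]. Since dp[8][6] = 4, nothing longer is possible.

4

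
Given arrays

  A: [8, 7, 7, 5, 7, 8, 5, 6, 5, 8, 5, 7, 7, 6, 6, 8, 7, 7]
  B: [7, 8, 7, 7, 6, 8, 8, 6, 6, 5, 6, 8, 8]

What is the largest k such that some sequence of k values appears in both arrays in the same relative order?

One common subsequence of length 8: 8 at A[1]=B[2], then 7 at A[2]=B[3], then 7 at A[3]=B[4], then 8 at A[6]=B[7], then 5 at A[7]=B[10], then 6 at A[8]=B[11], then 8 at A[10]=B[12], then 8 at A[16]=B[13]. Since dp[18][13] = 8, nothing longer is possible.

8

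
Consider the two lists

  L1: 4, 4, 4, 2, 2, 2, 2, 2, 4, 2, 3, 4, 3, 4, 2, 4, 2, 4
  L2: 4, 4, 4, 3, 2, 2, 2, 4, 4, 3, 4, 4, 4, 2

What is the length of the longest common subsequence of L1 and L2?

Taking 4 at L1[1]=L2[1], 4 at L1[2]=L2[2], 4 at L1[3]=L2[3], 2 at L1[4]=L2[5], 2 at L1[5]=L2[6], 2 at L1[6]=L2[7], 4 at L1[9]=L2[9], 3 at L1[11]=L2[10], 4 at L1[12]=L2[11], 4 at L1[14]=L2[12], 4 at L1[16]=L2[13], 2 at L1[17]=L2[14] gives a common subsequence of length 12. The LCS DP gives dp[18][14] = 12, so this is optimal.

12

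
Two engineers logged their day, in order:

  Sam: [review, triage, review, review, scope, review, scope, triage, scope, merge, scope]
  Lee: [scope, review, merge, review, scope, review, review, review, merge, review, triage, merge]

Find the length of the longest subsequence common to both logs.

6

Pick review (Sam #1, Lee #6) → review (Sam #3, Lee #7) → review (Sam #4, Lee #8) → review (Sam #6, Lee #10) → triage (Sam #8, Lee #11) → merge (Sam #10, Lee #12); all 6 tasks appear in both, in order. The LCS DP gives dp[11][12] = 6, so this is optimal.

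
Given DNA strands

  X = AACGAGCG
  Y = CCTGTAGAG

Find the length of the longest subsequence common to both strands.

Match C (X #3, Y #2); then G (X #4, Y #4); then A (X #5, Y #6); then G (X #6, Y #7); then G (X #8, Y #9) — 5 bases in the same relative order in both. The LCS DP gives dp[8][9] = 5, so this is optimal.

5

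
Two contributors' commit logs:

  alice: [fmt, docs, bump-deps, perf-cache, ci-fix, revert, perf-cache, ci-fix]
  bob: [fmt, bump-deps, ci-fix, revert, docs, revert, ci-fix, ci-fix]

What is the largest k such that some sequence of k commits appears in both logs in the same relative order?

Match fmt [1,1], then bump-deps [3,2], then ci-fix [5,3], then revert [6,6], then ci-fix [8,8] — 5 commits in the same relative order in both, and the DP table's final entry dp[8][8] is also 5, so no common subsequence is longer.

5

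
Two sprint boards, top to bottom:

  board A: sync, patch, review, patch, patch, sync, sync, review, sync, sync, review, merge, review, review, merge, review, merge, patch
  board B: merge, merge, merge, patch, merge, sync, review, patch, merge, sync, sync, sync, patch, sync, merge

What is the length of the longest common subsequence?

8

One common subsequence of length 8: sync (board A #1, board B #6) → review (board A #3, board B #7) → patch (board A #4, board B #8) → sync (board A #6, board B #10) → sync (board A #7, board B #11) → sync (board A #9, board B #12) → sync (board A #10, board B #14) → merge (board A #17, board B #15). dp[18][15] = 8 confirms this is the maximum.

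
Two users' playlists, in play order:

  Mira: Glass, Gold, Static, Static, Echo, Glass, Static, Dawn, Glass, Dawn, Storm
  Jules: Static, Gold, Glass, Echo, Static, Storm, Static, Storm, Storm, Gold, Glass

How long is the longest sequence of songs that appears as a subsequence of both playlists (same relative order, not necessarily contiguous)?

Taking Glass (Mira #1, Jules #3); then Static (Mira #3, Jules #5); then Static (Mira #4, Jules #7); then Glass (Mira #9, Jules #11) gives a common subsequence of length 4, and the DP table's final entry dp[11][11] is also 4, so no common subsequence is longer.

4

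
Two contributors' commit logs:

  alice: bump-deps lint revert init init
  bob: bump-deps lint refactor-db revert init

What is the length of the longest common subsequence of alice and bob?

Match bump-deps at alice[1]=bob[1] → lint at alice[2]=bob[2] → revert at alice[3]=bob[4] → init at alice[5]=bob[5] — 4 commits in the same relative order in both. dp[5][5] = 4 confirms this is the maximum.

4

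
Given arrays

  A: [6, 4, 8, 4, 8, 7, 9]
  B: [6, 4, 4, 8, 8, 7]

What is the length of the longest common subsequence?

Match 6 (A #1, B #1), 4 (A #2, B #3), 8 (A #3, B #4), 8 (A #5, B #5), 7 (A #6, B #6) — 5 values in the same relative order in both. Since dp[7][6] = 5, nothing longer is possible.

5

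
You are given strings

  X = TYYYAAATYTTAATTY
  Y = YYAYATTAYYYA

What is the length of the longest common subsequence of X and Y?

8

Match Y at X[2]=Y[1], then Y at X[3]=Y[2], then Y at X[4]=Y[4], then A at X[7]=Y[5], then T at X[10]=Y[6], then T at X[11]=Y[7], then A at X[12]=Y[8], then A at X[13]=Y[12] — 8 characters in the same relative order in both, and the DP table's final entry dp[16][12] is also 8, so no common subsequence is longer.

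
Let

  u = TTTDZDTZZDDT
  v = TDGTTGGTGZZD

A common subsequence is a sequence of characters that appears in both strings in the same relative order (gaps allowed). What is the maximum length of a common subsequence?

Let dp[i][j] be the LCS length of the first i characters of u and the first j characters of v. dp[i][j] = dp[i-1][j-1]+1 when the i-th and j-th characters match, else max(dp[i-1][j], dp[i][j-1]).
    ·  T  D  G  T  T  G  G  T  G  Z  Z  D
 ·  0  0  0  0  0  0  0  0  0  0  0  0  0
 T  0  1  1  1  1  1  1  1  1  1  1  1  1
 T  0  1  1  1  2  2  2  2  2  2  2  2  2
 T  0  1  1  1  2  3  3  3  3  3  3  3  3
 D  0  1  2  2  2  3  3  3  3  3  3  3  4
 Z  0  1  2  2  2  3  3  3  3  3  4  4  4
 D  0  1  2  2  2  3  3  3  3  3  4  4  5
 T  0  1  2  2  3  3  3  3  4  4  4  4  5
 Z  0  1  2  2  3  3  3  3  4  4  5  5  5
 Z  0  1  2  2  3  3  3  3  4  4  5  6  6
 D  0  1  2  2  3  3  3  3  4  4  5  6  7
 D  0  1  2  2  3  3  3  3  4  4  5  6  7
 T  0  1  2  2  3  4  4  4  4  4  5  6  7
dp[12][12] = 7. One LCS (by backtracking along matches): TTTTZZD.

7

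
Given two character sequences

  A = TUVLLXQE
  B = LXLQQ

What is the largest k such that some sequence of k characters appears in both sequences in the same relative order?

Taking L at A[4]=B[1]; then L at A[5]=B[3]; then Q at A[7]=B[5] gives a common subsequence of length 3. dp[8][5] = 3 confirms this is the maximum.

3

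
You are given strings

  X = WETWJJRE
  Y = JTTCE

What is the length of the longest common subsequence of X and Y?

2

Let dp[i][j] be the LCS length of the first i characters of X and the first j characters of Y. dp[i][j] = dp[i-1][j-1]+1 when the i-th and j-th characters match, else max(dp[i-1][j], dp[i][j-1]).
    ·  J  T  T  C  E
 ·  0  0  0  0  0  0
 W  0  0  0  0  0  0
 E  0  0  0  0  0  1
 T  0  0  1  1  1  1
 W  0  0  1  1  1  1
 J  0  1  1  1  1  1
 J  0  1  1  1  1  1
 R  0  1  1  1  1  1
 E  0  1  1  1  1  2
dp[8][5] = 2. One LCS (by backtracking along matches): TE.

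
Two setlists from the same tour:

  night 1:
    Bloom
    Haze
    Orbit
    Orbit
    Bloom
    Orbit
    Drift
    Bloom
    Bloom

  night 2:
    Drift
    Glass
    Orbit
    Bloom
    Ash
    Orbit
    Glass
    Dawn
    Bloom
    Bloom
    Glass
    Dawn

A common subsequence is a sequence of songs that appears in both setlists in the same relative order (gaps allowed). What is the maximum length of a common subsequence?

5

One common subsequence of length 5: Orbit (night 1 #4, night 2 #3), then Bloom (night 1 #5, night 2 #4), then Orbit (night 1 #6, night 2 #6), then Bloom (night 1 #8, night 2 #9), then Bloom (night 1 #9, night 2 #10). dp[9][12] = 5 confirms this is the maximum.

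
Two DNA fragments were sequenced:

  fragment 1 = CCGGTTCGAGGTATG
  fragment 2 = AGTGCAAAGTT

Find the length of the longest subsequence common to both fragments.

Pick G at fragment 1[3]=fragment 2[2] → G at fragment 1[4]=fragment 2[4] → C at fragment 1[7]=fragment 2[5] → A at fragment 1[9]=fragment 2[8] → G at fragment 1[11]=fragment 2[9] → T at fragment 1[12]=fragment 2[10] → T at fragment 1[14]=fragment 2[11]; all 7 bases appear in both, in order. The LCS DP gives dp[15][11] = 7, so this is optimal.

7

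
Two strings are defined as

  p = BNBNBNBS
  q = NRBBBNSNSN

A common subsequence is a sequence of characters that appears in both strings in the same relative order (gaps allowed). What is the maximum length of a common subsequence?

5

Let dp[i][j] be the LCS length of the first i characters of p and the first j characters of q. dp[i][j] = dp[i-1][j-1]+1 when the i-th and j-th characters match, else max(dp[i-1][j], dp[i][j-1]).
    ·  N  R  B  B  B  N  S  N  S  N
 ·  0  0  0  0  0  0  0  0  0  0  0
 B  0  0  0  1  1  1  1  1  1  1  1
 N  0  1  1  1  1  1  2  2  2  2  2
 B  0  1  1  2  2  2  2  2  2  2  2
 N  0  1  1  2  2  2  3  3  3  3  3
 B  0  1  1  2  3  3  3  3  3  3  3
 N  0  1  1  2  3  3  4  4  4  4  4
 B  0  1  1  2  3  4  4  4  4  4  4
 S  0  1  1  2  3  4  4  5  5  5  5
dp[8][10] = 5. One LCS (by backtracking along matches): BBNNS.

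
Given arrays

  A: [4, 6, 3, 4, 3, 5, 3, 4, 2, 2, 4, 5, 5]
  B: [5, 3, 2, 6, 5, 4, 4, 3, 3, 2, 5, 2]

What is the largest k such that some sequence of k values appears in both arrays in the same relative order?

6

One common subsequence of length 6: 4 (A #1, B #6), 4 (A #4, B #7), 3 (A #5, B #8), 3 (A #7, B #9), 2 (A #9, B #10), 2 (A #10, B #12). dp[13][12] = 6 confirms this is the maximum.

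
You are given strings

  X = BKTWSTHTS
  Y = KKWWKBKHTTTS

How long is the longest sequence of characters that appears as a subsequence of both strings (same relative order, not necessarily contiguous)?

6

Pick B at X[1]=Y[6], K at X[2]=Y[7], T at X[3]=Y[9], T at X[6]=Y[10], T at X[8]=Y[11], S at X[9]=Y[12]; all 6 characters appear in both, in order. The LCS DP gives dp[9][12] = 6, so this is optimal.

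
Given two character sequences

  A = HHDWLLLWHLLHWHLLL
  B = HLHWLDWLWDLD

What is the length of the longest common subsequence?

One common subsequence of length 8: H at A[1]=B[1], H at A[2]=B[3], W at A[4]=B[4], L at A[5]=B[5], W at A[8]=B[7], L at A[11]=B[8], W at A[13]=B[9], L at A[15]=B[11]. Since dp[17][12] = 8, nothing longer is possible.

8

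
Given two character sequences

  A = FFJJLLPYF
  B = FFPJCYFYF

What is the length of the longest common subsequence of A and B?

5

Match F [1,1] → F [2,2] → J [3,4] → Y [8,8] → F [9,9] — 5 characters in the same relative order in both. The LCS DP gives dp[9][9] = 5, so this is optimal.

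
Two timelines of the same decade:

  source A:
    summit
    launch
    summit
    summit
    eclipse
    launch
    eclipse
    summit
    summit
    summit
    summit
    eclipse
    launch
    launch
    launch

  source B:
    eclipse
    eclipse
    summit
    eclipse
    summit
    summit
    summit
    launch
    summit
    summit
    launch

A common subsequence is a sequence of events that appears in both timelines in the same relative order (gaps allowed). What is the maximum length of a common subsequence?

Match eclipse at source A[5]=source B[1], then eclipse at source A[7]=source B[2], then summit at source A[8]=source B[3], then summit at source A[9]=source B[5], then summit at source A[10]=source B[6], then summit at source A[11]=source B[7], then launch at source A[13]=source B[8], then launch at source A[15]=source B[11] — 8 events in the same relative order in both, and the DP table's final entry dp[15][11] is also 8, so no common subsequence is longer.

8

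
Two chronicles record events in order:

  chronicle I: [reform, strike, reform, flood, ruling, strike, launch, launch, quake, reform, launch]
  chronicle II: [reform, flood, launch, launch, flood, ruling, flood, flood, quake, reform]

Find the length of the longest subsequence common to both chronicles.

Taking reform (chronicle I #3, chronicle II #1) → flood (chronicle I #4, chronicle II #2) → launch (chronicle I #7, chronicle II #3) → launch (chronicle I #8, chronicle II #4) → quake (chronicle I #9, chronicle II #9) → reform (chronicle I #10, chronicle II #10) gives a common subsequence of length 6. dp[11][10] = 6 confirms this is the maximum.

6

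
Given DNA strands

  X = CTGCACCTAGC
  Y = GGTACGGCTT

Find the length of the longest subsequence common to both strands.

Pick T (X #2, Y #3) → A (X #5, Y #4) → C (X #6, Y #5) → C (X #7, Y #8) → T (X #8, Y #10); all 5 bases appear in both, in order. Since dp[11][10] = 5, nothing longer is possible.

5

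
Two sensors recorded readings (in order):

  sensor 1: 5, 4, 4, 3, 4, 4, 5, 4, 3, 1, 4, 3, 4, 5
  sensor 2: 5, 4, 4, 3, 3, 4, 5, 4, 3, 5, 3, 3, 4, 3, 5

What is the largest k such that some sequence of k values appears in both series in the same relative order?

11

Pick 5 at sensor 1[1]=sensor 2[1] → 4 at sensor 1[2]=sensor 2[2] → 4 at sensor 1[3]=sensor 2[3] → 3 at sensor 1[4]=sensor 2[5] → 4 at sensor 1[5]=sensor 2[6] → 4 at sensor 1[6]=sensor 2[8] → 5 at sensor 1[7]=sensor 2[10] → 3 at sensor 1[9]=sensor 2[12] → 4 at sensor 1[11]=sensor 2[13] → 3 at sensor 1[12]=sensor 2[14] → 5 at sensor 1[14]=sensor 2[15]; all 11 values appear in both, in order. dp[14][15] = 11 confirms this is the maximum.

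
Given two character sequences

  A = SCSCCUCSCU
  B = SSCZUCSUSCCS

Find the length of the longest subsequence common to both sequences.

7

Taking S at A[1]=B[1] → S at A[3]=B[2] → C at A[4]=B[3] → C at A[5]=B[6] → U at A[6]=B[8] → C at A[7]=B[11] → S at A[8]=B[12] gives a common subsequence of length 7. Since dp[10][12] = 7, nothing longer is possible.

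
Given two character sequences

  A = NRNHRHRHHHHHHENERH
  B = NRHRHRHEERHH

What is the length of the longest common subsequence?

One common subsequence of length 11: N at A[1]=B[1], then R at A[2]=B[2], then H at A[4]=B[3], then R at A[5]=B[4], then H at A[6]=B[5], then R at A[7]=B[6], then H at A[13]=B[7], then E at A[14]=B[8], then E at A[16]=B[9], then R at A[17]=B[10], then H at A[18]=B[12]. Since dp[18][12] = 11, nothing longer is possible.

11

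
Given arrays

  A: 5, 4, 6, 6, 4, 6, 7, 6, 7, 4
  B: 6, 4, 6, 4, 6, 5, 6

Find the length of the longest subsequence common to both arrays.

5

Let dp[i][j] be the LCS length of the first i values of A and the first j values of B. dp[i][j] = dp[i-1][j-1]+1 when the i-th and j-th values match, else max(dp[i-1][j], dp[i][j-1]).
    ·  6  4  6  4  6  5  6
 ·  0  0  0  0  0  0  0  0
 5  0  0  0  0  0  0  1  1
 4  0  0  1  1  1  1  1  1
 6  0  1  1  2  2  2  2  2
 6  0  1  1  2  2  3  3  3
 4  0  1  2  2  3  3  3  3
 6  0  1  2  3  3  4  4  4
 7  0  1  2  3  3  4  4  4
 6  0  1  2  3  3  4  4  5
 7  0  1  2  3  3  4  4  5
 4  0  1  2  3  4  4  4  5
dp[10][7] = 5. One LCS (by backtracking along matches): 4, 6, 4, 6, 6.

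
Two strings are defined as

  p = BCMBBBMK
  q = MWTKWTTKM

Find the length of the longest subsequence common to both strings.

2

Let dp[i][j] be the LCS length of the first i characters of p and the first j characters of q. dp[i][j] = dp[i-1][j-1]+1 when the i-th and j-th characters match, else max(dp[i-1][j], dp[i][j-1]).
    ·  M  W  T  K  W  T  T  K  M
 ·  0  0  0  0  0  0  0  0  0  0
 B  0  0  0  0  0  0  0  0  0  0
 C  0  0  0  0  0  0  0  0  0  0
 M  0  1  1  1  1  1  1  1  1  1
 B  0  1  1  1  1  1  1  1  1  1
 B  0  1  1  1  1  1  1  1  1  1
 B  0  1  1  1  1  1  1  1  1  1
 M  0  1  1  1  1  1  1  1  1  2
 K  0  1  1  1  2  2  2  2  2  2
dp[8][9] = 2. One LCS (by backtracking along matches): MM.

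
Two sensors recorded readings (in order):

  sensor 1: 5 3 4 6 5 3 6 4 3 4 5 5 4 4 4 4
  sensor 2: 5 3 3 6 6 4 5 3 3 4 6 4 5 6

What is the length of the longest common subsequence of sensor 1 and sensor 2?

8

Taking 5 (sensor 1 #1, sensor 2 #1); then 3 (sensor 1 #2, sensor 2 #3); then 4 (sensor 1 #3, sensor 2 #6); then 5 (sensor 1 #5, sensor 2 #7); then 3 (sensor 1 #6, sensor 2 #9); then 6 (sensor 1 #7, sensor 2 #11); then 4 (sensor 1 #10, sensor 2 #12); then 5 (sensor 1 #11, sensor 2 #13) gives a common subsequence of length 8, and the DP table's final entry dp[16][14] is also 8, so no common subsequence is longer.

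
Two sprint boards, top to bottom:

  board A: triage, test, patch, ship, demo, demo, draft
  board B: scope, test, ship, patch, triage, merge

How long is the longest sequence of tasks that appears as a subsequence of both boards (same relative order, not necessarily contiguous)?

One common subsequence of length 2: test [2,2], then patch [3,4]. dp[7][6] = 2 confirms this is the maximum.

2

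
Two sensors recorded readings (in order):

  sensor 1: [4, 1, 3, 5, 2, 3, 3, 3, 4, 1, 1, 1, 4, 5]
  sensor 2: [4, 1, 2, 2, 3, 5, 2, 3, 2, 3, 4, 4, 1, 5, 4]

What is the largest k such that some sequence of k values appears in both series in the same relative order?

10

One common subsequence of length 10: 4 [1,1], then 1 [2,2], then 3 [3,5], then 5 [4,6], then 2 [5,7], then 3 [6,8], then 3 [7,10], then 4 [9,12], then 1 [10,13], then 4 [13,15]. dp[14][15] = 10 confirms this is the maximum.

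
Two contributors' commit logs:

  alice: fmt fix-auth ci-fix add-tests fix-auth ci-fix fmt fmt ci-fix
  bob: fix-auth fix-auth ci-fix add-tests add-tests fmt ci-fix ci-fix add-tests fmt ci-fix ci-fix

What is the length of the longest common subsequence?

Taking fix-auth at alice[2]=bob[2] → ci-fix at alice[3]=bob[3] → add-tests at alice[4]=bob[5] → ci-fix at alice[6]=bob[8] → fmt at alice[7]=bob[10] → ci-fix at alice[9]=bob[12] gives a common subsequence of length 6. The LCS DP gives dp[9][12] = 6, so this is optimal.

6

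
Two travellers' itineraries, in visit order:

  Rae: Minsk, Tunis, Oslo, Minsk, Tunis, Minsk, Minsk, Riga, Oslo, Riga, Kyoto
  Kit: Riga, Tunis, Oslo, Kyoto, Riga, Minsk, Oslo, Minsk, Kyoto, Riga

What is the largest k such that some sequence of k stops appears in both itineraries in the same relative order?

Pick Tunis [2,2]; then Oslo [3,3]; then Minsk [4,6]; then Minsk [6,8]; then Riga [10,10]; all 5 stops appear in both, in order. The LCS DP gives dp[11][10] = 5, so this is optimal.

5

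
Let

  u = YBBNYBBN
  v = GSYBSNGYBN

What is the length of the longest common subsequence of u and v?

6

Let dp[i][j] be the LCS length of the first i characters of u and the first j characters of v. dp[i][j] = dp[i-1][j-1]+1 when the i-th and j-th characters match, else max(dp[i-1][j], dp[i][j-1]).
    ·  G  S  Y  B  S  N  G  Y  B  N
 ·  0  0  0  0  0  0  0  0  0  0  0
 Y  0  0  0  1  1  1  1  1  1  1  1
 B  0  0  0  1  2  2  2  2  2  2  2
 B  0  0  0  1  2  2  2  2  2  3  3
 N  0  0  0  1  2  2  3  3  3  3  4
 Y  0  0  0  1  2  2  3  3  4  4  4
 B  0  0  0  1  2  2  3  3  4  5  5
 B  0  0  0  1  2  2  3  3  4  5  5
 N  0  0  0  1  2  2  3  3  4  5  6
dp[8][10] = 6. One LCS (by backtracking along matches): YBNYBN.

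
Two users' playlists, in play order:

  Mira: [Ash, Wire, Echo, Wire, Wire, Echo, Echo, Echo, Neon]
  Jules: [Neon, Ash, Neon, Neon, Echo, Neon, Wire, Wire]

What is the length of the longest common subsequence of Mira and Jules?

Taking Ash (Mira #1, Jules #2), Echo (Mira #3, Jules #5), Wire (Mira #4, Jules #7), Wire (Mira #5, Jules #8) gives a common subsequence of length 4. dp[9][8] = 4 confirms this is the maximum.

4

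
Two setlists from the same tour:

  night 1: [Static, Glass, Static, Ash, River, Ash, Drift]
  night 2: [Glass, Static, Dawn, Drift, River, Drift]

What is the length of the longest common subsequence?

Pick Glass [2,1], then Static [3,2], then River [5,5], then Drift [7,6]; all 4 songs appear in both, in order. dp[7][6] = 4 confirms this is the maximum.

4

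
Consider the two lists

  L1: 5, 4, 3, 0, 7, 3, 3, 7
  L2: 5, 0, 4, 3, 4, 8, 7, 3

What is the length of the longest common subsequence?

5

Let dp[i][j] be the LCS length of the first i values of L1 and the first j values of L2. dp[i][j] = dp[i-1][j-1]+1 when the i-th and j-th values match, else max(dp[i-1][j], dp[i][j-1]).
    ·  5  0  4  3  4  8  7  3
 ·  0  0  0  0  0  0  0  0  0
 5  0  1  1  1  1  1  1  1  1
 4  0  1  1  2  2  2  2  2  2
 3  0  1  1  2  3  3  3  3  3
 0  0  1  2  2  3  3  3  3  3
 7  0  1  2  2  3  3  3  4  4
 3  0  1  2  2  3  3  3  4  5
 3  0  1  2  2  3  3  3  4  5
 7  0  1  2  2  3  3  3  4  5
dp[8][8] = 5. One LCS (by backtracking along matches): 5, 4, 3, 7, 3.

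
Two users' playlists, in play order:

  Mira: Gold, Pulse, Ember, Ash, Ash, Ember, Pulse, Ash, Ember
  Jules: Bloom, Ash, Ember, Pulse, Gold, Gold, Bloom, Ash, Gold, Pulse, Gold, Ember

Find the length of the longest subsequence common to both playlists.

5

Taking Ash at Mira[5]=Jules[2], Ember at Mira[6]=Jules[3], Pulse at Mira[7]=Jules[4], Ash at Mira[8]=Jules[8], Ember at Mira[9]=Jules[12] gives a common subsequence of length 5. Since dp[9][12] = 5, nothing longer is possible.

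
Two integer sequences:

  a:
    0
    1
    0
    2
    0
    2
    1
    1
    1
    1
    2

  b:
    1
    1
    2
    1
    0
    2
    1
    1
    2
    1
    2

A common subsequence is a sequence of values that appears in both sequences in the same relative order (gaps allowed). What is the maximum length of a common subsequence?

Pick 1 (a #2, b #2); then 2 (a #4, b #3); then 0 (a #5, b #5); then 2 (a #6, b #6); then 1 (a #7, b #7); then 1 (a #8, b #8); then 1 (a #10, b #10); then 2 (a #11, b #11); all 8 values appear in both, in order. Since dp[11][11] = 8, nothing longer is possible.

8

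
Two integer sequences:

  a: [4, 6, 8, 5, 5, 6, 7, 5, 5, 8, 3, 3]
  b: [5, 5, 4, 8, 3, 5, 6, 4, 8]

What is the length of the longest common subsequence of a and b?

5

Taking 4 (a #1, b #3); then 8 (a #3, b #4); then 5 (a #5, b #6); then 6 (a #6, b #7); then 8 (a #10, b #9) gives a common subsequence of length 5. The LCS DP gives dp[12][9] = 5, so this is optimal.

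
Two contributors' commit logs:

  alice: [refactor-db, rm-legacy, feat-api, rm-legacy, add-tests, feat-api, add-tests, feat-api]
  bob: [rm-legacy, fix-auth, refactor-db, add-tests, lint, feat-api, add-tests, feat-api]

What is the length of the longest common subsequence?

5

Pick refactor-db [1,3]; then add-tests [5,4]; then feat-api [6,6]; then add-tests [7,7]; then feat-api [8,8]; all 5 commits appear in both, in order. Since dp[8][8] = 5, nothing longer is possible.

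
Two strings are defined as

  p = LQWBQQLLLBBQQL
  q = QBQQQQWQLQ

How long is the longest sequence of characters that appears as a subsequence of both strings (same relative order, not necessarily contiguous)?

7

One common subsequence of length 7: Q [2,1]; then B [4,2]; then Q [5,4]; then Q [6,5]; then Q [12,6]; then Q [13,8]; then L [14,9]. The LCS DP gives dp[14][10] = 7, so this is optimal.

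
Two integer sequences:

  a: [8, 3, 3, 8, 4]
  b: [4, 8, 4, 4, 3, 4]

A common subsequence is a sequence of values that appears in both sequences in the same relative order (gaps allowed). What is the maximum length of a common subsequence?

3

Pick 8 at a[1]=b[2] → 3 at a[3]=b[5] → 4 at a[5]=b[6]; all 3 values appear in both, in order. dp[5][6] = 3 confirms this is the maximum.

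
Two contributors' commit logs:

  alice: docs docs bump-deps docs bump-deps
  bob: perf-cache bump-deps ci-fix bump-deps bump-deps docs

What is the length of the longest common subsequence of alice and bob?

2

Taking bump-deps at alice[3]=bob[5]; then docs at alice[4]=bob[6] gives a common subsequence of length 2. The LCS DP gives dp[5][6] = 2, so this is optimal.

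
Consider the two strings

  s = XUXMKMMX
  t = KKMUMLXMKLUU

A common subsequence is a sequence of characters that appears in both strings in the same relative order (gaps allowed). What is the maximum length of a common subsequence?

Taking U (s #2, t #4), then X (s #3, t #7), then M (s #4, t #8), then K (s #5, t #9) gives a common subsequence of length 4. The LCS DP gives dp[8][12] = 4, so this is optimal.

4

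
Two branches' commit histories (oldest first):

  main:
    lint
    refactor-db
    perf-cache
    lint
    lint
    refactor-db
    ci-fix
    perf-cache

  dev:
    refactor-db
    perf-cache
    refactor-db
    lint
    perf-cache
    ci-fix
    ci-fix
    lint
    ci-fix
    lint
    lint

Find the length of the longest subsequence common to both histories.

5

Pick refactor-db (main #2, dev #1); then perf-cache (main #3, dev #2); then lint (main #4, dev #4); then lint (main #5, dev #8); then ci-fix (main #7, dev #9); all 5 commits appear in both, in order. Since dp[8][11] = 5, nothing longer is possible.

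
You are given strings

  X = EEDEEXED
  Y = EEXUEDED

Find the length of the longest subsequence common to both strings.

5

Match E (X #1, Y #2), E (X #2, Y #5), D (X #3, Y #6), E (X #7, Y #7), D (X #8, Y #8) — 5 characters in the same relative order in both. dp[8][8] = 5 confirms this is the maximum.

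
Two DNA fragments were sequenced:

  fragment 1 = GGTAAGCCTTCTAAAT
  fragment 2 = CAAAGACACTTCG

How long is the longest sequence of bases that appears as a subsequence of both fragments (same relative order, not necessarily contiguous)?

Match A [4,3], A [5,4], G [6,5], C [7,7], C [8,9], T [9,10], T [10,11], C [11,12] — 8 bases in the same relative order in both. dp[16][13] = 8 confirms this is the maximum.

8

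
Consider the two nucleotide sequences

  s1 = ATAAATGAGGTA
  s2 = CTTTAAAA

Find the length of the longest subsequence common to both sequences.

Let dp[i][j] be the LCS length of the first i bases of s1 and the first j bases of s2. dp[i][j] = dp[i-1][j-1]+1 when the i-th and j-th bases match, else max(dp[i-1][j], dp[i][j-1]).
    ·  C  T  T  T  A  A  A  A
 ·  0  0  0  0  0  0  0  0  0
 A  0  0  0  0  0  1  1  1  1
 T  0  0  1  1  1  1  1  1  1
 A  0  0  1  1  1  2  2  2  2
 A  0  0  1  1  1  2  3  3  3
 A  0  0  1  1  1  2  3  4  4
 T  0  0  1  2  2  2  3  4  4
 G  0  0  1  2  2  2  3  4  4
 A  0  0  1  2  2  3  3  4  5
 G  0  0  1  2  2  3  3  4  5
 G  0  0  1  2  2  3  3  4  5
 T  0  0  1  2  3  3  3  4  5
 A  0  0  1  2  3  4  4  4  5
dp[12][8] = 5. One LCS (by backtracking along matches): TAAAA.

5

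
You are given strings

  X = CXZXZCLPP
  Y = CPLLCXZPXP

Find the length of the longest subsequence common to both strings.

5

Pick C at X[1]=Y[5], then X at X[2]=Y[6], then Z at X[3]=Y[7], then X at X[4]=Y[9], then P at X[9]=Y[10]; all 5 characters appear in both, in order. Since dp[9][10] = 5, nothing longer is possible.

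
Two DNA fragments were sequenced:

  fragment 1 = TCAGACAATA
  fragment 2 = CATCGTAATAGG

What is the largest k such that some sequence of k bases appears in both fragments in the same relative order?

Match T (fragment 1 #1, fragment 2 #3) → C (fragment 1 #2, fragment 2 #4) → G (fragment 1 #4, fragment 2 #5) → A (fragment 1 #7, fragment 2 #7) → A (fragment 1 #8, fragment 2 #8) → T (fragment 1 #9, fragment 2 #9) → A (fragment 1 #10, fragment 2 #10) — 7 bases in the same relative order in both. Since dp[10][12] = 7, nothing longer is possible.

7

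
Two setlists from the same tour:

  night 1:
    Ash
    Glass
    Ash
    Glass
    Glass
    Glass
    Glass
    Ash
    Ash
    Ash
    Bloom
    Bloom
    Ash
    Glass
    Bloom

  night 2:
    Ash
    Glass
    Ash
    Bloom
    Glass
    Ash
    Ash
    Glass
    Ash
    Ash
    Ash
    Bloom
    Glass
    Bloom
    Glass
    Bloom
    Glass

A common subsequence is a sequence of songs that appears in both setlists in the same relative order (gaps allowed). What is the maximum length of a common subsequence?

Pick Ash at night 1[1]=night 2[1]; then Glass at night 1[2]=night 2[2]; then Ash at night 1[3]=night 2[3]; then Glass at night 1[4]=night 2[5]; then Glass at night 1[7]=night 2[8]; then Ash at night 1[8]=night 2[9]; then Ash at night 1[9]=night 2[10]; then Ash at night 1[10]=night 2[11]; then Bloom at night 1[11]=night 2[12]; then Bloom at night 1[12]=night 2[14]; then Glass at night 1[14]=night 2[15]; then Bloom at night 1[15]=night 2[16]; all 12 songs appear in both, in order. The LCS DP gives dp[15][17] = 12, so this is optimal.

12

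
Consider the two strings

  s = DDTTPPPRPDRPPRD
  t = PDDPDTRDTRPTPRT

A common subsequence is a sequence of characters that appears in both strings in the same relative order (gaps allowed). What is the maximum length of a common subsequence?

9

Match D (s #1, t #3), D (s #2, t #5), T (s #4, t #6), R (s #8, t #7), D (s #10, t #8), R (s #11, t #10), P (s #12, t #11), P (s #13, t #13), R (s #14, t #14) — 9 characters in the same relative order in both. Since dp[15][15] = 9, nothing longer is possible.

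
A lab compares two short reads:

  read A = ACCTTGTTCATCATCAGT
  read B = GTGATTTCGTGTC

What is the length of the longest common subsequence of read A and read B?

9

One common subsequence of length 9: T at read A[5]=read B[2]; then G at read A[6]=read B[3]; then T at read A[7]=read B[5]; then T at read A[8]=read B[6]; then T at read A[11]=read B[7]; then C at read A[12]=read B[8]; then T at read A[14]=read B[10]; then G at read A[17]=read B[11]; then T at read A[18]=read B[12]. Since dp[18][13] = 9, nothing longer is possible.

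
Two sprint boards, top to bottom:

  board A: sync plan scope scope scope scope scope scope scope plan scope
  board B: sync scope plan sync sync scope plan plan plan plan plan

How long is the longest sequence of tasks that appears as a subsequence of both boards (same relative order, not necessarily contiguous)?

One common subsequence of length 4: sync (board A #1, board B #1); then plan (board A #2, board B #3); then scope (board A #3, board B #6); then plan (board A #10, board B #11), and the DP table's final entry dp[11][11] is also 4, so no common subsequence is longer.

4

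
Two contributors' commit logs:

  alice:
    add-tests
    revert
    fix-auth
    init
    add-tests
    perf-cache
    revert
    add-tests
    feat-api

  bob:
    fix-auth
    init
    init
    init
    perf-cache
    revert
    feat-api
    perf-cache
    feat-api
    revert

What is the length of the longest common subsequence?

5

Match fix-auth [3,1]; then init [4,4]; then perf-cache [6,5]; then revert [7,6]; then feat-api [9,9] — 5 commits in the same relative order in both. The LCS DP gives dp[9][10] = 5, so this is optimal.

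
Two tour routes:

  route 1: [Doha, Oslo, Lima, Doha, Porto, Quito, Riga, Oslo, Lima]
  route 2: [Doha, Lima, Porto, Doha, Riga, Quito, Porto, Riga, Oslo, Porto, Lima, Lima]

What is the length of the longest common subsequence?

Taking Doha (route 1 #1, route 2 #1); then Lima (route 1 #3, route 2 #2); then Doha (route 1 #4, route 2 #4); then Porto (route 1 #5, route 2 #7); then Riga (route 1 #7, route 2 #8); then Oslo (route 1 #8, route 2 #9); then Lima (route 1 #9, route 2 #12) gives a common subsequence of length 7. The LCS DP gives dp[9][12] = 7, so this is optimal.

7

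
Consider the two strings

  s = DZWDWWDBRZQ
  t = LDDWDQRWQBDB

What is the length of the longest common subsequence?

Pick D [1,3], then W [3,4], then D [4,5], then W [5,8], then D [7,11], then B [8,12]; all 6 characters appear in both, in order. dp[11][12] = 6 confirms this is the maximum.

6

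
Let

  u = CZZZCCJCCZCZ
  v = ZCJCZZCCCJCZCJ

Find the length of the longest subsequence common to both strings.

9

Match C [1,4], then Z [2,5], then Z [3,6], then C [5,8], then C [6,9], then J [7,10], then C [9,11], then Z [10,12], then C [11,13] — 9 characters in the same relative order in both, and the DP table's final entry dp[12][14] is also 9, so no common subsequence is longer.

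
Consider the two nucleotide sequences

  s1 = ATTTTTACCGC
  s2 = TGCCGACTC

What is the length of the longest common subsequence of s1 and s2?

Let dp[i][j] be the LCS length of the first i bases of s1 and the first j bases of s2. dp[i][j] = dp[i-1][j-1]+1 when the i-th and j-th bases match, else max(dp[i-1][j], dp[i][j-1]).
    ·  T  G  C  C  G  A  C  T  C
 ·  0  0  0  0  0  0  0  0  0  0
 A  0  0  0  0  0  0  1  1  1  1
 T  0  1  1  1  1  1  1  1  2  2
 T  0  1  1  1  1  1  1  1  2  2
 T  0  1  1  1  1  1  1  1  2  2
 T  0  1  1  1  1  1  1  1  2  2
 T  0  1  1  1  1  1  1  1  2  2
 A  0  1  1  1  1  1  2  2  2  2
 C  0  1  1  2  2  2  2  3  3  3
 C  0  1  1  2  3  3  3  3  3  4
 G  0  1  2  2  3  4  4  4  4  4
 C  0  1  2  3  3  4  4  5  5  5
dp[11][9] = 5. One LCS (by backtracking along matches): TCCGC.

5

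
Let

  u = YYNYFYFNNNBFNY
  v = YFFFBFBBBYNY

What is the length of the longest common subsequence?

Taking Y at u[1]=v[1] → F at u[5]=v[3] → F at u[7]=v[4] → B at u[11]=v[5] → F at u[12]=v[6] → N at u[13]=v[11] → Y at u[14]=v[12] gives a common subsequence of length 7. The LCS DP gives dp[14][12] = 7, so this is optimal.

7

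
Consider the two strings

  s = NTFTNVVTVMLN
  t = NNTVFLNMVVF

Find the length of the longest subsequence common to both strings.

6

Pick N (s #1, t #2) → T (s #2, t #3) → F (s #3, t #5) → N (s #5, t #7) → V (s #6, t #9) → V (s #7, t #10); all 6 characters appear in both, in order. The LCS DP gives dp[12][11] = 6, so this is optimal.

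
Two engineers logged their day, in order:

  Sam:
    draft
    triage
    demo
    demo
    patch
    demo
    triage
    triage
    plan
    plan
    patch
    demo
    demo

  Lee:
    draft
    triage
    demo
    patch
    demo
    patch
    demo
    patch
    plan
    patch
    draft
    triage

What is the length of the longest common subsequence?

Taking draft (Sam #1, Lee #1), then triage (Sam #2, Lee #2), then demo (Sam #3, Lee #3), then demo (Sam #4, Lee #5), then patch (Sam #5, Lee #6), then demo (Sam #6, Lee #7), then plan (Sam #10, Lee #9), then patch (Sam #11, Lee #10) gives a common subsequence of length 8. dp[13][12] = 8 confirms this is the maximum.

8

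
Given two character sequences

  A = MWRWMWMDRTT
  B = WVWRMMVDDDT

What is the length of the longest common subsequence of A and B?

Pick W at A[2]=B[3] → R at A[3]=B[4] → M at A[5]=B[5] → M at A[7]=B[6] → D at A[8]=B[10] → T at A[11]=B[11]; all 6 characters appear in both, in order. Since dp[11][11] = 6, nothing longer is possible.

6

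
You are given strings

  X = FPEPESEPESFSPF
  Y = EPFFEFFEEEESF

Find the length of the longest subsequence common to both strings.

Taking F (X #1, Y #7), E (X #3, Y #8), E (X #5, Y #9), E (X #7, Y #10), E (X #9, Y #11), S (X #12, Y #12), F (X #14, Y #13) gives a common subsequence of length 7, and the DP table's final entry dp[14][13] is also 7, so no common subsequence is longer.

7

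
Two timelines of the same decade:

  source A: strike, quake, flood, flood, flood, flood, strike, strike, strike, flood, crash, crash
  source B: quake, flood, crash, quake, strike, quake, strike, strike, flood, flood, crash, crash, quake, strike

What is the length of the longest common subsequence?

Pick quake [2,1], flood [3,2], strike [7,5], strike [8,7], strike [9,8], flood [10,10], crash [11,11], crash [12,12]; all 8 events appear in both, in order, and the DP table's final entry dp[12][14] is also 8, so no common subsequence is longer.

8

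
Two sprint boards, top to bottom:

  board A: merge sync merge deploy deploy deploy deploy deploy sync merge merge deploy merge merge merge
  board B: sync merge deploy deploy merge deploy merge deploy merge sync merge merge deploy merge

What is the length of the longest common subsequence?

Taking sync [2,1]; then merge [3,2]; then deploy [4,3]; then deploy [5,4]; then deploy [6,6]; then deploy [7,8]; then sync [9,10]; then merge [10,11]; then merge [11,12]; then deploy [12,13]; then merge [15,14] gives a common subsequence of length 11, and the DP table's final entry dp[15][14] is also 11, so no common subsequence is longer.

11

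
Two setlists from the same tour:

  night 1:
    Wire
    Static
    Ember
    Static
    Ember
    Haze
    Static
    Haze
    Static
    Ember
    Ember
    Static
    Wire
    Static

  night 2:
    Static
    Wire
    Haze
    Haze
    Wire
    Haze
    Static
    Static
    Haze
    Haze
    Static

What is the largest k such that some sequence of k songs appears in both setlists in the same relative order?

Pick Wire [1,5]; then Static [2,7]; then Static [4,8]; then Haze [6,9]; then Haze [8,10]; then Static [14,11]; all 6 songs appear in both, in order. Since dp[14][11] = 6, nothing longer is possible.

6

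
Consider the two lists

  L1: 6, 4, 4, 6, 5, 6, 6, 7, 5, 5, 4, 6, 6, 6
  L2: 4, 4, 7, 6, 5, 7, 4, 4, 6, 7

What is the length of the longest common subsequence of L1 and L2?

7

Match 4 at L1[2]=L2[1] → 4 at L1[3]=L2[2] → 6 at L1[4]=L2[4] → 5 at L1[5]=L2[5] → 7 at L1[8]=L2[6] → 4 at L1[11]=L2[8] → 6 at L1[12]=L2[9] — 7 values in the same relative order in both. Since dp[14][10] = 7, nothing longer is possible.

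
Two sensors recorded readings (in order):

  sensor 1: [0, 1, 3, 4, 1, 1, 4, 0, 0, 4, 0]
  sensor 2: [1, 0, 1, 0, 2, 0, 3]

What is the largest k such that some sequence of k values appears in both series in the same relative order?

Pick 0 [1,2] → 1 [6,3] → 0 [8,4] → 0 [9,6]; all 4 values appear in both, in order. Since dp[11][7] = 4, nothing longer is possible.

4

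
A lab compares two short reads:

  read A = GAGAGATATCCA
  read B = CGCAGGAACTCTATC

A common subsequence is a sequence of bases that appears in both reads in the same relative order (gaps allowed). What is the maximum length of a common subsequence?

9

Match G at read A[1]=read B[2], then A at read A[2]=read B[4], then G at read A[3]=read B[6], then A at read A[4]=read B[7], then A at read A[6]=read B[8], then T at read A[7]=read B[12], then A at read A[8]=read B[13], then T at read A[9]=read B[14], then C at read A[11]=read B[15] — 9 bases in the same relative order in both. Since dp[12][15] = 9, nothing longer is possible.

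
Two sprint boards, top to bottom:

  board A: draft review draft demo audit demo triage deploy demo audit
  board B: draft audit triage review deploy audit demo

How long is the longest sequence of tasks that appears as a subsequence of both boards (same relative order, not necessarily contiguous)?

5

Match draft [3,1] → audit [5,2] → triage [7,3] → deploy [8,5] → demo [9,7] — 5 tasks in the same relative order in both. dp[10][7] = 5 confirms this is the maximum.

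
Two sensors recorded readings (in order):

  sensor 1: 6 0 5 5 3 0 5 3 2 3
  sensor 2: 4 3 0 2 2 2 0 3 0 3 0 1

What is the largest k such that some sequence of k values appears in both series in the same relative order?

4

Let dp[i][j] be the LCS length of the first i values of sensor 1 and the first j values of sensor 2. dp[i][j] = dp[i-1][j-1]+1 when the i-th and j-th values match, else max(dp[i-1][j], dp[i][j-1]).
    ·  4  3  0  2  2  2  0  3  0  3  0  1
 ·  0  0  0  0  0  0  0  0  0  0  0  0  0
 6  0  0  0  0  0  0  0  0  0  0  0  0  0
 0  0  0  0  1  1  1  1  1  1  1  1  1  1
 5  0  0  0  1  1  1  1  1  1  1  1  1  1
 5  0  0  0  1  1  1  1  1  1  1  1  1  1
 3  0  0  1  1  1  1  1  1  2  2  2  2  2
 0  0  0  1  2  2  2  2  2  2  3  3  3  3
 5  0  0  1  2  2  2  2  2  2  3  3  3  3
 3  0  0  1  2  2  2  2  2  3  3  4  4  4
 2  0  0  1  2  3  3  3  3  3  3  4  4  4
 3  0  0  1  2  3  3  3  3  4  4  4  4  4
dp[10][12] = 4. One LCS (by backtracking along matches): 0, 3, 0, 3.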